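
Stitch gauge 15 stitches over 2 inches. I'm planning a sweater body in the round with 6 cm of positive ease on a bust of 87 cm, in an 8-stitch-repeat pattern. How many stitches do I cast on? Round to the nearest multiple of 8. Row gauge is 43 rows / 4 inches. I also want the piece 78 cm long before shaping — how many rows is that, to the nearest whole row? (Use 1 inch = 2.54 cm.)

Cast on 272 stitches; work 330 rows.

Finished = 87 + 6 = 93 cm.
93 cm × 1/2.54 = 36.61 inches.
15/2 = 7.5 sts per in; 36.61 × 7.5 = 274.61 sts.
Nearest multiple of 8 → 272.
78 cm = 30.71 inches; × 10.75 = 330.12 → 330 rows.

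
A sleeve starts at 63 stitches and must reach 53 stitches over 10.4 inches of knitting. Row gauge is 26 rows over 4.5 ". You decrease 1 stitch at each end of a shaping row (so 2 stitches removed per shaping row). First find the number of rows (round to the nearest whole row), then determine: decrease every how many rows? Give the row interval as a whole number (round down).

Decrease every 12th row.

Rows = 10.4 × 5.778 = 60.1 → 60 rows.
Stitches to remove: 10 → 5 shaping rows (at 2 st each).
60 / 5 = 12.00 → every 12 rows.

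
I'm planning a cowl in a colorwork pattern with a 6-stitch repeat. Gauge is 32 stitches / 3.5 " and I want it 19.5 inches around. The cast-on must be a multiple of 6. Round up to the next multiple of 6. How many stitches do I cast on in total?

180 stitches.

32 / 3.5 = 9.143 sts per inch.
19.5 × 9.143 = 178.29 sts.
Next multiple of 6: 180.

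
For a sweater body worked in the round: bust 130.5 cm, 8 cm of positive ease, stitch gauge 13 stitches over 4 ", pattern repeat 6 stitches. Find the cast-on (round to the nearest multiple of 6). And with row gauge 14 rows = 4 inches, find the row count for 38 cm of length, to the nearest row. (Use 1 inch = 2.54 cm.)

Finished = 130.5 + 8 = 138.5 cm.
138.5 cm × 1/2.54 = 54.53 inches.
13/4 = 3.25 sts per in; 54.53 × 3.25 = 177.21 sts.
Nearest multiple of 6 → 180.
38 cm = 14.96 inches; × 3.5 = 52.36 → 52 rows.

Cast on 180 stitches; work 52 rows.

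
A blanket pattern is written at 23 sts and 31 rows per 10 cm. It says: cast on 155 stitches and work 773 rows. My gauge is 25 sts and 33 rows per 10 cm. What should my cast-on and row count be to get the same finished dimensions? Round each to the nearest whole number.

Stitches: 155 × 25/23 = 168.48 → 168.
Rows: 773 × 33/31 = 822.87 → 823.

Cast on 168 stitches; work 823 rows.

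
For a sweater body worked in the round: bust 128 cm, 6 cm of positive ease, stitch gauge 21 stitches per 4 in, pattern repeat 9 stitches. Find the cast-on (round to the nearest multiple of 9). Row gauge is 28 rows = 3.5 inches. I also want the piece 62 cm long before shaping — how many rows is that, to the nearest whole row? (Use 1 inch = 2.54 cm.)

Cast on 279 stitches; work 195 rows.

Finished = 128 + 6 = 134 cm.
134 cm × 1/2.54 = 52.76 inches.
21/4 = 5.25 sts per in; 52.76 × 5.25 = 276.97 sts.
Nearest multiple of 9 → 279.
62 cm = 24.41 inches; × 8 = 195.28 → 195 rows.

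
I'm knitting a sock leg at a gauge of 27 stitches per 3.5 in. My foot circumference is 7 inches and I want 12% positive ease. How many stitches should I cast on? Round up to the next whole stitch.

CO 61 sts.

Finished = 7 × 1.12 = 7.84 in.
27 / 3.5 = 7.714 sts per inch.
7.84 × 7.714 = 60.48 sts.
→ 61 sts.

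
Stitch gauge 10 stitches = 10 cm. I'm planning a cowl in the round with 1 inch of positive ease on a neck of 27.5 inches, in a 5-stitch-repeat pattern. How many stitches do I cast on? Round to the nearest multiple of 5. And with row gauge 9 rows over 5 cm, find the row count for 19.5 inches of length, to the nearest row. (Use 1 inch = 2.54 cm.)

Cast on 70 stitches; work 89 rows.

Finished = 27.5 + 1 = 28.5 inches.
28.5 inches × 2.54 = 72.39 cm.
10/10 = 1 sts per cm; 72.39 × 1 = 72.39 sts.
Nearest multiple of 5 → 70.
19.5 inches = 49.53 cm; × 1.8 = 89.15 → 89 rows.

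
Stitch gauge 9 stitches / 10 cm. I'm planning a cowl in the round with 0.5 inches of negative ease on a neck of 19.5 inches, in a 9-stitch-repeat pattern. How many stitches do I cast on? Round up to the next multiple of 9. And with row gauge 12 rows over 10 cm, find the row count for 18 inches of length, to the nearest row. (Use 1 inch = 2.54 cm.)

Cast on 45 stitches; work 55 rows.

Finished = 19.5 − 0.5 = 19 inches.
19 inches × 2.54 = 48.26 cm.
9/10 = 0.9 sts per cm; 48.26 × 0.9 = 43.43 sts.
Next multiple of 9 → 45.
18 inches = 45.72 cm; × 1.2 = 54.86 → 55 rows.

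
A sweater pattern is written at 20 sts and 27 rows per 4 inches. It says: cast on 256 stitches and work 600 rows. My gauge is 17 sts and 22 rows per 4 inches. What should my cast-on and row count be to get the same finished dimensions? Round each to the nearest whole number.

Stitches: 256 × 17/20 = 217.60 → 218.
Rows: 600 × 22/27 = 488.89 → 489.

Cast on 218 stitches; work 489 rows.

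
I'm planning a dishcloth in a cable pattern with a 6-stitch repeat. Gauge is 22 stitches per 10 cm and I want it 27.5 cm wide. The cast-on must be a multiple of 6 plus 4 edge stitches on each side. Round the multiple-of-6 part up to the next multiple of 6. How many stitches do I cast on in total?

22 / 10 = 2.2 sts per cm.
27.5 × 2.2 = 60.50 sts.
Less 8 edge sts → 52.50 for the repeat.
Next multiple of 6: 54.
Add back 8 edge sts → 62.

CO 62 sts.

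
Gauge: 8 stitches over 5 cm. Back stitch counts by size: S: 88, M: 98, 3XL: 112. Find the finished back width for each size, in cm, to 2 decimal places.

S 55.00 cm; M 61.25 cm; 3XL 70.00 cm.

8/5 = 1.6 sts per cm.
S: 88 / 1.6 = 55.000 → 55.00 cm.
M: 98 / 1.6 = 61.250 → 61.25 cm.
3XL: 112 / 1.6 = 70.000 → 70.00 cm.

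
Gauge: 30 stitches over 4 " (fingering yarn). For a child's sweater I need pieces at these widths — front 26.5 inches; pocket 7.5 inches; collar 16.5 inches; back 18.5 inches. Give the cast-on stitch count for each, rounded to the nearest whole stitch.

Rate = 30/4 = 7.5 sts per in.
front: 26.5 × 7.5 = 198.75 → 199.
pocket: 7.5 × 7.5 = 56.25 → 56.
collar: 16.5 × 7.5 = 123.75 → 124.
back: 18.5 × 7.5 = 138.75 → 139.

front 199; pocket 56; collar 124; back 139.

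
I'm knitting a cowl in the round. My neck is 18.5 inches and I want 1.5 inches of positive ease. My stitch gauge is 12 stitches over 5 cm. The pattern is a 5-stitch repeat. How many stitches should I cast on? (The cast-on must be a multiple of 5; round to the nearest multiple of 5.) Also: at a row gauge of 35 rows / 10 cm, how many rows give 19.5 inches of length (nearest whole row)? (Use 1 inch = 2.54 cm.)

Finished = 18.5 + 1.5 = 20 inches.
20 inches × 2.54 = 50.80 cm.
12/5 = 2.4 sts per cm; 50.80 × 2.4 = 121.92 sts.
Nearest multiple of 5 → 120.
19.5 inches = 49.53 cm; × 3.5 = 173.35 → 173 rows.

Cast on 120 stitches; work 173 rows.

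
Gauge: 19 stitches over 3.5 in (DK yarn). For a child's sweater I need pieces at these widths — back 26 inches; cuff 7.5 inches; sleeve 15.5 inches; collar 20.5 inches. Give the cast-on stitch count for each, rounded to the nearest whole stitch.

Rate = 19/3.5 = 5.429 sts per in.
back: 26 × 5.429 = 141.14 → 141.
cuff: 7.5 × 5.429 = 40.71 → 41.
sleeve: 15.5 × 5.429 = 84.14 → 84.
collar: 20.5 × 5.429 = 111.29 → 111.

back 141; cuff 41; sleeve 84; collar 111.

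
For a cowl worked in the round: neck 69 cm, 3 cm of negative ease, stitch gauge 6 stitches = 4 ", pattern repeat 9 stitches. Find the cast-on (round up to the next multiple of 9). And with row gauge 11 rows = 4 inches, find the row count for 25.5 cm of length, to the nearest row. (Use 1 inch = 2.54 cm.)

Finished = 69 − 3 = 66 cm.
66 cm × 1/2.54 = 25.98 inches.
6/4 = 1.5 sts per in; 25.98 × 1.5 = 38.98 sts.
Next multiple of 9 → 45.
25.5 cm = 10.04 inches; × 2.75 = 27.61 → 28 rows.

Cast on 45 stitches; work 28 rows.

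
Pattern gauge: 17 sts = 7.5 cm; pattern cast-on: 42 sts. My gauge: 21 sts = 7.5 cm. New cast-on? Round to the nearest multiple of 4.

CO 52 sts.

Scale factor = 21 / 17 = 1.235.
42 × 21 / 17 = 51.88 sts.
→ 52 sts.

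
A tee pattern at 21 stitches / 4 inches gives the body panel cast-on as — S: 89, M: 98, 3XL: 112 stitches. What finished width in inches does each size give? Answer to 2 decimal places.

S 16.95 inches; M 18.67 inches; 3XL 21.33 inches.

21/4 = 5.25 sts per in.
S: 89 / 5.25 = 16.952 → 16.95 in.
M: 98 / 5.25 = 18.667 → 18.67 in.
3XL: 112 / 5.25 = 21.333 → 21.33 in.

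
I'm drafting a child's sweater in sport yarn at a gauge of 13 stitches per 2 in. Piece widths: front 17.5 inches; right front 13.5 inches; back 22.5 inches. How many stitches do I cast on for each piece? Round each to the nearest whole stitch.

Rate = 13/2 = 6.5 sts per in.
front: 17.5 × 6.5 = 113.75 → 114.
right front: 13.5 × 6.5 = 87.75 → 88.
back: 22.5 × 6.5 = 146.25 → 146.

front 114; right front 88; back 146.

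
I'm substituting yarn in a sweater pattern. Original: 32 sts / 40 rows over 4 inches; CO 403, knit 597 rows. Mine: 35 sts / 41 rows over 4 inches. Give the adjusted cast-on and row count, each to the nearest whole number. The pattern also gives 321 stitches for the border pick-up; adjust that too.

Cast on 441 stitches; work 612 rows; border pick-up 351 stitches.

Stitches: 403 × 35/32 = 440.78 → 441.
Rows: 597 × 41/40 = 611.92 → 612.
border pick-up: 321 × 35/32 = 351.09 → 351.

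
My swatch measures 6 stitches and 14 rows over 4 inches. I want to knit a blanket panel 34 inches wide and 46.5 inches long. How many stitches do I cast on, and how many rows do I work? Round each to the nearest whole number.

Cast on 51 stitches and work 163 rows.

Stitch gauge = 6/4 = 1.5 sts/in; 34 × 1.5 = 51.00 → 51 sts.
Row gauge = 14/4 = 3.5 rows/in; 46.5 × 3.5 = 162.75 → 163 rows.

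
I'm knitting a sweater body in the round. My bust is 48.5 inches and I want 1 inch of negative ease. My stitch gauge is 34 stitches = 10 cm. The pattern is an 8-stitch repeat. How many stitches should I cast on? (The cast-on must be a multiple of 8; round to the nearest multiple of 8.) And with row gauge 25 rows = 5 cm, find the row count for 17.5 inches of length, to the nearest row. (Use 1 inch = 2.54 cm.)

Cast on 408 stitches; work 222 rows.

Finished = 48.5 − 1 = 47.5 inches.
47.5 inches × 2.54 = 120.65 cm.
34/10 = 3.4 sts per cm; 120.65 × 3.4 = 410.21 sts.
Nearest multiple of 8 → 408.
17.5 inches = 44.45 cm; × 5 = 222.25 → 222 rows.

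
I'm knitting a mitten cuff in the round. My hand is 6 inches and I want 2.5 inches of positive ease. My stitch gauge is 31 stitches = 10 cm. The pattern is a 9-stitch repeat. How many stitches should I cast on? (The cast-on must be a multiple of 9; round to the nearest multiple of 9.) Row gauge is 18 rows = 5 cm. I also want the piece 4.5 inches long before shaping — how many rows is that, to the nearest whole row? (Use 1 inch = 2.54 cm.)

Cast on 63 stitches; work 41 rows.

Finished = 6 + 2.5 = 8.5 inches.
8.5 inches × 2.54 = 21.59 cm.
31/10 = 3.1 sts per cm; 21.59 × 3.1 = 66.93 sts.
Nearest multiple of 9 → 63.
4.5 inches = 11.43 cm; × 3.6 = 41.15 → 41 rows.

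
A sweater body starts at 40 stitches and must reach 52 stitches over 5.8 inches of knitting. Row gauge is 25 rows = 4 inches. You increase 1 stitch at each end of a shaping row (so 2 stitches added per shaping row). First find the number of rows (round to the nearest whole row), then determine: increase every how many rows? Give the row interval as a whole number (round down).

Increase every 6th row.

Rows = 5.8 × 6.25 = 36.2 → 36 rows.
Stitches to add: 12 → 6 shaping rows (at 2 st each).
36 / 6 = 6.00 → every 6 rows.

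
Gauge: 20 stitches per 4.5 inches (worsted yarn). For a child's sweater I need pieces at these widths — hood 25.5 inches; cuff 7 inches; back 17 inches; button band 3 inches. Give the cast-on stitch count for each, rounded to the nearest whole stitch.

Rate = 20/4.5 = 4.444 sts per in.
hood: 25.5 × 4.444 = 113.33 → 113.
cuff: 7 × 4.444 = 31.11 → 31.
back: 17 × 4.444 = 75.56 → 76.
button band: 3 × 4.444 = 13.33 → 13.

hood 113; cuff 31; back 76; button band 13.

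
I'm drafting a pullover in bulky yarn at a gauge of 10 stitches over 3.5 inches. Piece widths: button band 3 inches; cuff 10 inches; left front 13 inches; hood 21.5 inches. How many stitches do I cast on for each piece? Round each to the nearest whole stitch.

Rate = 10/3.5 = 2.857 sts per in.
button band: 3 × 2.857 = 8.57 → 9.
cuff: 10 × 2.857 = 28.57 → 29.
left front: 13 × 2.857 = 37.14 → 37.
hood: 21.5 × 2.857 = 61.43 → 61.

button band 9; cuff 29; left front 37; hood 61.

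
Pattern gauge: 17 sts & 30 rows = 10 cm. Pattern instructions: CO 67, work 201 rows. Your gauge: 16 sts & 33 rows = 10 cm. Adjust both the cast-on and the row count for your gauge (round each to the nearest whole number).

Stitches: 67 × 16/17 = 63.06 → 63.
Rows: 201 × 33/30 = 221.10 → 221.

Cast on 63 stitches; work 221 rows.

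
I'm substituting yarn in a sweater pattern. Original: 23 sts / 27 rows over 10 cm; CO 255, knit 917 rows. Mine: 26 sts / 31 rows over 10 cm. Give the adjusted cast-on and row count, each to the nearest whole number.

Cast on 288 stitches; work 1053 rows.

Stitches: 255 × 26/23 = 288.26 → 288.
Rows: 917 × 31/27 = 1052.85 → 1053.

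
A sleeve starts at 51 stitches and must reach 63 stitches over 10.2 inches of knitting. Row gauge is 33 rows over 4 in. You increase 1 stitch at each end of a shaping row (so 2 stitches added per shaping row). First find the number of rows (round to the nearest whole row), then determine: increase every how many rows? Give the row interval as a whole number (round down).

Increase every 14th row.

Rows = 10.2 × 8.25 = 84.1 → 84 rows.
Stitches to add: 12 → 6 shaping rows (at 2 st each).
84 / 6 = 14.00 → every 14 rows.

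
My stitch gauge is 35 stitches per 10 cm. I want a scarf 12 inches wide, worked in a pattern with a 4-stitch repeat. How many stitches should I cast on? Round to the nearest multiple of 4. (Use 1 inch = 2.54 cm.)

108 stitches.

12 in = 12 × 2.54 = 30.48 cm.
35 / 10 = 3.5 sts/cm.
30.48 × 3.5 = 106.68 sts.
→ 108.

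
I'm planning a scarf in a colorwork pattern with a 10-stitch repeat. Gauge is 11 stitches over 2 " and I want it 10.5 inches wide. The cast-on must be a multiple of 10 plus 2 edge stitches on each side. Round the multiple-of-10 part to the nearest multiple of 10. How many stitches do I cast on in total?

11 / 2 = 5.5 sts per inch.
10.5 × 5.5 = 57.75 sts.
Less 4 edge sts → 53.75 for the repeat.
Nearest multiple of 10: 50.
Add back 4 edge sts → 54.

Cast on 54 stitches.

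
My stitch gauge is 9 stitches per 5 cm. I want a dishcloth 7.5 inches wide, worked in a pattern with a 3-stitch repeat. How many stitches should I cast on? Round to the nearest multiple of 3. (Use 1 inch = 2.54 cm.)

7.5 in = 7.5 × 2.54 = 19.05 cm.
9 / 5 = 1.8 sts/cm.
19.05 × 1.8 = 34.29 sts.
→ 33.

Cast on 33 stitches.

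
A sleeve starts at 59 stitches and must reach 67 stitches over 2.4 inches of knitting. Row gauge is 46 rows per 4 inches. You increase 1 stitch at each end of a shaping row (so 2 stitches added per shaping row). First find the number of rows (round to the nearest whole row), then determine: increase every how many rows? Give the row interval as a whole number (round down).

Rows = 2.4 × 11.5 = 27.6 → 28 rows.
Stitches to add: 8 → 4 shaping rows (at 2 st each).
28 / 4 = 7.00 → every 7 rows.

Increase every 7th row.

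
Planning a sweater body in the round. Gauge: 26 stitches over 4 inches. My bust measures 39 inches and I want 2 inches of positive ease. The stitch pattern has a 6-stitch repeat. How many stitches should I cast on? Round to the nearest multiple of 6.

Cast on 264 stitches.

Finished = 39 + 2 = 41 inches.
26 / 4 = 6.5 sts/in.
41 × 6.5 = 266.50 sts.
Nearest multiple of 6: 264.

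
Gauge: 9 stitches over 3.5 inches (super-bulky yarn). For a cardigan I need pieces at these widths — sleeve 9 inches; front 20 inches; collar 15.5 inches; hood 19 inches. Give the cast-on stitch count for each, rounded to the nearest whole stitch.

Rate = 9/3.5 = 2.571 sts per in.
sleeve: 9 × 2.571 = 23.14 → 23.
front: 20 × 2.571 = 51.43 → 51.
collar: 15.5 × 2.571 = 39.86 → 40.
hood: 19 × 2.571 = 48.86 → 49.

sleeve 23; front 51; collar 40; hood 49.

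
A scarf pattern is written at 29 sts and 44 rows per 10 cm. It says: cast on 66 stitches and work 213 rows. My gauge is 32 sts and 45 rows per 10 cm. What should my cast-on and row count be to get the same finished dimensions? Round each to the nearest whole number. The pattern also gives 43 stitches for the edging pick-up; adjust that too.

Stitches: 66 × 32/29 = 72.83 → 73.
Rows: 213 × 45/44 = 217.84 → 218.
edging pick-up: 43 × 32/29 = 47.45 → 47.

Cast on 73 stitches; work 218 rows; edging pick-up 47 stitches.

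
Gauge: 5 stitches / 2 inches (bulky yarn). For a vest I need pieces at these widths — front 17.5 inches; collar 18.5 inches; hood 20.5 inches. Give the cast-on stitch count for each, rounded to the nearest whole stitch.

Rate = 5/2 = 2.5 sts per in.
front: 17.5 × 2.5 = 43.75 → 44.
collar: 18.5 × 2.5 = 46.25 → 46.
hood: 20.5 × 2.5 = 51.25 → 51.

front 44; collar 46; hood 51.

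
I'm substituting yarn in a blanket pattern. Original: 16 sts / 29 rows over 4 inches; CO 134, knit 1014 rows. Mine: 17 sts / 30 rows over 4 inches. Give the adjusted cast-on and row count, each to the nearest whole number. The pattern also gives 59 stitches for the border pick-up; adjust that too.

Cast on 142 stitches; work 1049 rows; border pick-up 63 stitches.

Stitches: 134 × 17/16 = 142.38 → 142.
Rows: 1014 × 30/29 = 1048.97 → 1049.
border pick-up: 59 × 17/16 = 62.69 → 63.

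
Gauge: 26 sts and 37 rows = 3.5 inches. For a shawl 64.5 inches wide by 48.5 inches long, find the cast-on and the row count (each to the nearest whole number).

Cast on 479 stitches and work 513 rows.

Stitch gauge = 26/3.5 = 7.429 sts/in; 64.5 × 7.429 = 479.14 → 479 sts.
Row gauge = 37/3.5 = 10.571 rows/in; 48.5 × 10.571 = 512.71 → 513 rows.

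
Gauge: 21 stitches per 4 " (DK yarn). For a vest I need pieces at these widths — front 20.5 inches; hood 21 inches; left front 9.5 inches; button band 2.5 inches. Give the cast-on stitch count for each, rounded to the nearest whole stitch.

Rate = 21/4 = 5.25 sts per in.
front: 20.5 × 5.25 = 107.62 → 108.
hood: 21 × 5.25 = 110.25 → 110.
left front: 9.5 × 5.25 = 49.88 → 50.
button band: 2.5 × 5.25 = 13.12 → 13.

front 108; hood 110; left front 50; button band 13.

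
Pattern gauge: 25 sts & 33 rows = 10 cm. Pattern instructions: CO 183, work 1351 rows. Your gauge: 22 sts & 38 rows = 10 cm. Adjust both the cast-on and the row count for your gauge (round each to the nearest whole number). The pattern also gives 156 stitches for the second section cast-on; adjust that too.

Cast on 161 stitches; work 1556 rows; second section cast-on 137 stitches.

Stitches: 183 × 22/25 = 161.04 → 161.
Rows: 1351 × 38/33 = 1555.70 → 1556.
second section cast-on: 156 × 22/25 = 137.28 → 137.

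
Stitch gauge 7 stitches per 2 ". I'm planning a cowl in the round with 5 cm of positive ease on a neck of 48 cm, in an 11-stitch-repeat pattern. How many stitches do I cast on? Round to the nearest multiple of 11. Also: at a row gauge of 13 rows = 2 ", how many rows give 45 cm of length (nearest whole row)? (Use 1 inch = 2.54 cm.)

Cast on 77 stitches; work 115 rows.

Finished = 48 + 5 = 53 cm.
53 cm × 1/2.54 = 20.87 inches.
7/2 = 3.5 sts per in; 20.87 × 3.5 = 73.03 sts.
Nearest multiple of 11 → 77.
45 cm = 17.72 inches; × 6.5 = 115.16 → 115 rows.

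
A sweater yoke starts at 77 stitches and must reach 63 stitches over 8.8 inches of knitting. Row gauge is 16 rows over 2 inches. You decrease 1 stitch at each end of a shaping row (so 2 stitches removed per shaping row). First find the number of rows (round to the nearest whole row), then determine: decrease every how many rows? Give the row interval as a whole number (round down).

Decrease every 10th row.

Rows = 8.8 × 8 = 70.4 → 70 rows.
Stitches to remove: 14 → 7 shaping rows (at 2 st each).
70 / 7 = 10.00 → every 10 rows.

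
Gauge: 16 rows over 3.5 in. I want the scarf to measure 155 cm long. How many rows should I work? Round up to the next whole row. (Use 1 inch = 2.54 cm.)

Knit 279 rows.

155 cm = 61.02 in.
16 rows / 3.5 in = 4.571 rows per inch.
61.02 × 4.571 = 278.97 rows.
Round up → 279.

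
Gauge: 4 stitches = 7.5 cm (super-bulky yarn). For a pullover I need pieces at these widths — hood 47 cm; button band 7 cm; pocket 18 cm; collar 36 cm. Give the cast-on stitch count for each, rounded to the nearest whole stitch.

Rate = 4/7.5 = 0.533 sts per cm.
hood: 47 × 0.533 = 25.07 → 25.
button band: 7 × 0.533 = 3.73 → 4.
pocket: 18 × 0.533 = 9.60 → 10.
collar: 36 × 0.533 = 19.20 → 19.

hood 25; button band 4; pocket 10; collar 19.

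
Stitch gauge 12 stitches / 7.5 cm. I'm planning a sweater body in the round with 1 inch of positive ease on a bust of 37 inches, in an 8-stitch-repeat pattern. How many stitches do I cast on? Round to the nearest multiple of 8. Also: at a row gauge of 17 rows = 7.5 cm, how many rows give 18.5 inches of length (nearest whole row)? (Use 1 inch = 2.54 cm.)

Cast on 152 stitches; work 107 rows.

Finished = 37 + 1 = 38 inches.
38 inches × 2.54 = 96.52 cm.
12/7.5 = 1.6 sts per cm; 96.52 × 1.6 = 154.43 sts.
Nearest multiple of 8 → 152.
18.5 inches = 46.99 cm; × 2.267 = 106.51 → 107 rows.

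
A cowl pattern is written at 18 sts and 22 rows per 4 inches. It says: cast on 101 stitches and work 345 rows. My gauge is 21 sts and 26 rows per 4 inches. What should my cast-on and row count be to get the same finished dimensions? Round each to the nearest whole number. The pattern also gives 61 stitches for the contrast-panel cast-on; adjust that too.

Cast on 118 stitches; work 408 rows; contrast-panel cast-on 71 stitches.

Stitches: 101 × 21/18 = 117.83 → 118.
Rows: 345 × 26/22 = 407.73 → 408.
contrast-panel cast-on: 61 × 21/18 = 71.17 → 71.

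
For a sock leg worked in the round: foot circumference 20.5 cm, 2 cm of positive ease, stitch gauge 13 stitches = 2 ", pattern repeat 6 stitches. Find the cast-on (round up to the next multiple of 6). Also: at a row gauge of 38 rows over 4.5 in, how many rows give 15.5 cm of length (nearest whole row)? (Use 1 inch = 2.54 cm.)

Cast on 60 stitches; work 52 rows.

Finished = 20.5 + 2 = 22.5 cm.
22.5 cm × 1/2.54 = 8.86 inches.
13/2 = 6.5 sts per in; 8.86 × 6.5 = 57.58 sts.
Next multiple of 6 → 60.
15.5 cm = 6.10 inches; × 8.444 = 51.53 → 52 rows.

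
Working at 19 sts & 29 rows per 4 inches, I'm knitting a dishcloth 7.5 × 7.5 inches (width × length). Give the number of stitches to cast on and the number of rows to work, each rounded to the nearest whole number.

Cast on 36 stitches and work 54 rows.

Stitch gauge = 19/4 = 4.75 sts/in; 7.5 × 4.75 = 35.62 → 36 sts.
Row gauge = 29/4 = 7.25 rows/in; 7.5 × 7.25 = 54.38 → 54 rows.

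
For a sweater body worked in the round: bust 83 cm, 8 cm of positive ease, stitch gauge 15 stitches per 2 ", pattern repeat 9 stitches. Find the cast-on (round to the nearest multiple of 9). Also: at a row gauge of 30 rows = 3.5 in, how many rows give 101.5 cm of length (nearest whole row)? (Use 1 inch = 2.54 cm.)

Cast on 270 stitches; work 343 rows.

Finished = 83 + 8 = 91 cm.
91 cm × 1/2.54 = 35.83 inches.
15/2 = 7.5 sts per in; 35.83 × 7.5 = 268.70 sts.
Nearest multiple of 9 → 270.
101.5 cm = 39.96 inches; × 8.571 = 342.52 → 343 rows.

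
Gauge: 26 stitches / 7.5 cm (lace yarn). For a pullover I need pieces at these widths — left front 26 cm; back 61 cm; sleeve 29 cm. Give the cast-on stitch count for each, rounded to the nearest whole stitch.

Rate = 26/7.5 = 3.467 sts per cm.
left front: 26 × 3.467 = 90.13 → 90.
back: 61 × 3.467 = 211.47 → 211.
sleeve: 29 × 3.467 = 100.53 → 101.

left front 90; back 211; sleeve 101.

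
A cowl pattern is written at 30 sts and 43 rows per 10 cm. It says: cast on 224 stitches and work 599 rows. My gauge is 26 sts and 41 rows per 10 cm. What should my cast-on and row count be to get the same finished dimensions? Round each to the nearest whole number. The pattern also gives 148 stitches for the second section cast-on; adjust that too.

Stitches: 224 × 26/30 = 194.13 → 194.
Rows: 599 × 41/43 = 571.14 → 571.
second section cast-on: 148 × 26/30 = 128.27 → 128.

Cast on 194 stitches; work 571 rows; second section cast-on 128 stitches.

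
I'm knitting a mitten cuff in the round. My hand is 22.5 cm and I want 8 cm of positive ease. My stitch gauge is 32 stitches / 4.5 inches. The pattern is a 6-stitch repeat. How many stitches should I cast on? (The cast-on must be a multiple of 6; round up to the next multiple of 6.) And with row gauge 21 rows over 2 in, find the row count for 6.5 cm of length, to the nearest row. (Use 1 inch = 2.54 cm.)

Cast on 90 stitches; work 27 rows.

Finished = 22.5 + 8 = 30.5 cm.
30.5 cm × 1/2.54 = 12.01 inches.
32/4.5 = 7.111 sts per in; 12.01 × 7.111 = 85.39 sts.
Next multiple of 6 → 90.
6.5 cm = 2.56 inches; × 10.5 = 26.87 → 27 rows.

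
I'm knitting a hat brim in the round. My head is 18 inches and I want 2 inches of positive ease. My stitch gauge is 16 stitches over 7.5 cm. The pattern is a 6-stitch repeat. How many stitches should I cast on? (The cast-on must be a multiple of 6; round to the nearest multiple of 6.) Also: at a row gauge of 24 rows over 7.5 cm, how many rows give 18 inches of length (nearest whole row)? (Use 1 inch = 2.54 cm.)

Cast on 108 stitches; work 146 rows.

Finished = 18 + 2 = 20 inches.
20 inches × 2.54 = 50.80 cm.
16/7.5 = 2.133 sts per cm; 50.80 × 2.133 = 108.37 sts.
Nearest multiple of 6 → 108.
18 inches = 45.72 cm; × 3.2 = 146.30 → 146 rows.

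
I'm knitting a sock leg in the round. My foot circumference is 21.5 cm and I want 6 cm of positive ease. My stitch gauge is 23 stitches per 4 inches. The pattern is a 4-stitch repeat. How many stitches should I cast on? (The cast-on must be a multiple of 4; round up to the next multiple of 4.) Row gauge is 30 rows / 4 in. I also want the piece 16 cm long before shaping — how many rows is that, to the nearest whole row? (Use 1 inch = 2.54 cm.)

Cast on 64 stitches; work 47 rows.

Finished = 21.5 + 6 = 27.5 cm.
27.5 cm × 1/2.54 = 10.83 inches.
23/4 = 5.75 sts per in; 10.83 × 5.75 = 62.25 sts.
Next multiple of 4 → 64.
16 cm = 6.30 inches; × 7.5 = 47.24 → 47 rows.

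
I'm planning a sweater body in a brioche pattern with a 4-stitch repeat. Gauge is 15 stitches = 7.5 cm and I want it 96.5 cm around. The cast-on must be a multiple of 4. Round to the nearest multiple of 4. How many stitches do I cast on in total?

15 / 7.5 = 2 sts per cm.
96.5 × 2 = 193.00 sts.
Nearest multiple of 4: 192.

Cast on 192 stitches.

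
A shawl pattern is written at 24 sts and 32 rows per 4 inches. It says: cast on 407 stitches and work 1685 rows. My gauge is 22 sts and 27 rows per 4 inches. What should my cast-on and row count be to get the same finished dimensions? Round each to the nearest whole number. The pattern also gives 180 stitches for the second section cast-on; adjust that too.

Stitches: 407 × 22/24 = 373.08 → 373.
Rows: 1685 × 27/32 = 1421.72 → 1422.
second section cast-on: 180 × 22/24 = 165.00 → 165.

Cast on 373 stitches; work 1422 rows; second section cast-on 165 stitches.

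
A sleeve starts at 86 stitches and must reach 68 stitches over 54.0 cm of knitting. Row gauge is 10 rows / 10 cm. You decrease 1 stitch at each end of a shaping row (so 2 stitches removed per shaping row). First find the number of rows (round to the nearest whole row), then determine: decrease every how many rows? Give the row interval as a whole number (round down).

Rows = 54.0 × 1 = 54.0 → 54 rows.
Stitches to remove: 18 → 9 shaping rows (at 2 st each).
54 / 9 = 6.00 → every 6 rows.

Decrease every 6th row.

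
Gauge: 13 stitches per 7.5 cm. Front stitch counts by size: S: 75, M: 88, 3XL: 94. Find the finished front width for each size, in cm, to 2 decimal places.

13/7.5 = 1.733 sts per cm.
S: 75 / 1.733 = 43.269 → 43.27 cm.
M: 88 / 1.733 = 50.769 → 50.77 cm.
3XL: 94 / 1.733 = 54.231 → 54.23 cm.

S 43.27 cm; M 50.77 cm; 3XL 54.23 cm.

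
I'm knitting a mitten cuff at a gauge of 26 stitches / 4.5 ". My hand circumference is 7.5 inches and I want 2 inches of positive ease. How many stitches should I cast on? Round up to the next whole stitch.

55 stitches.

Finished = 7.5 + 2 = 9.5 in.
26 / 4.5 = 5.778 sts per inch.
9.50 × 5.778 = 54.89 sts.
→ 55 sts.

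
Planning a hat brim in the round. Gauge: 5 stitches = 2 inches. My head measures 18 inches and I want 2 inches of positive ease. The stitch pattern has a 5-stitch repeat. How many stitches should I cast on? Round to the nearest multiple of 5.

Finished = 18 + 2 = 20 inches.
5 / 2 = 2.5 sts/in.
20 × 2.5 = 50.00 sts.
Nearest multiple of 5: 50.

CO 50 sts.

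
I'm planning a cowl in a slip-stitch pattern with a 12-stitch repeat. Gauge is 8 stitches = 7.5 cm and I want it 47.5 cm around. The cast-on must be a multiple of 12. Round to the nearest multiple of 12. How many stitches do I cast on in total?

CO 48 sts.

8 / 7.5 = 1.067 sts per cm.
47.5 × 1.067 = 50.67 sts.
Nearest multiple of 12: 48.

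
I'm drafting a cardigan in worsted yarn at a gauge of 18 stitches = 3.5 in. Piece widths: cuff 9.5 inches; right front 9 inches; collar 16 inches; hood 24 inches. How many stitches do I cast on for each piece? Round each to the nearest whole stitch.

cuff 49; right front 46; collar 82; hood 123.

Rate = 18/3.5 = 5.143 sts per in.
cuff: 9.5 × 5.143 = 48.86 → 49.
right front: 9 × 5.143 = 46.29 → 46.
collar: 16 × 5.143 = 82.29 → 82.
hood: 24 × 5.143 = 123.43 → 123.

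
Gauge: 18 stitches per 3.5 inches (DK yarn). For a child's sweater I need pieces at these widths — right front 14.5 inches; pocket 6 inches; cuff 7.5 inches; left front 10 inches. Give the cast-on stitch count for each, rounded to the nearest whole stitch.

Rate = 18/3.5 = 5.143 sts per in.
right front: 14.5 × 5.143 = 74.57 → 75.
pocket: 6 × 5.143 = 30.86 → 31.
cuff: 7.5 × 5.143 = 38.57 → 39.
left front: 10 × 5.143 = 51.43 → 51.

right front 75; pocket 31; cuff 39; left front 51.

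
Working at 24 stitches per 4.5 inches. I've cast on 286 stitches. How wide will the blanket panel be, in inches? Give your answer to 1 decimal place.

24 stitches / 4.5 inch = 5.333 stitches per inch.
286 / 5.333 = 53.62 inches.

53.6 inches.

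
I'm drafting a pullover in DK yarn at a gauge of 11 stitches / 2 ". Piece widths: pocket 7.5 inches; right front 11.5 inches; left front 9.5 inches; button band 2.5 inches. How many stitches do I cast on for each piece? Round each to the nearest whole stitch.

Rate = 11/2 = 5.5 sts per in.
pocket: 7.5 × 5.5 = 41.25 → 41.
right front: 11.5 × 5.5 = 63.25 → 63.
left front: 9.5 × 5.5 = 52.25 → 52.
button band: 2.5 × 5.5 = 13.75 → 14.

pocket 41; right front 63; left front 52; button band 14.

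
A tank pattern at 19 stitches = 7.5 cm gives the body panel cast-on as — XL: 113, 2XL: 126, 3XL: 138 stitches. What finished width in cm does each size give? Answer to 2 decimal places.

19/7.5 = 2.533 sts per cm.
XL: 113 / 2.533 = 44.605 → 44.61 cm.
2XL: 126 / 2.533 = 49.737 → 49.74 cm.
3XL: 138 / 2.533 = 54.474 → 54.47 cm.

XL 44.61 cm; 2XL 49.74 cm; 3XL 54.47 cm.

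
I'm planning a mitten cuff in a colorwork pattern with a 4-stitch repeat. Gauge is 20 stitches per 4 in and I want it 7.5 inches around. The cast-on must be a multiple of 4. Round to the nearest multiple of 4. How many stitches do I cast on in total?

Cast on 36 stitches.

20 / 4 = 5 sts per inch.
7.5 × 5 = 37.50 sts.
Nearest multiple of 4: 36.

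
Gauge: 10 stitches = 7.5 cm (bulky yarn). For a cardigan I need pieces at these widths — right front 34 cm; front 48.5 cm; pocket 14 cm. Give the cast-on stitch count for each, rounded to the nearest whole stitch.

right front 45; front 65; pocket 19.

Rate = 10/7.5 = 1.333 sts per cm.
right front: 34 × 1.333 = 45.33 → 45.
front: 48.5 × 1.333 = 64.67 → 65.
pocket: 14 × 1.333 = 18.67 → 19.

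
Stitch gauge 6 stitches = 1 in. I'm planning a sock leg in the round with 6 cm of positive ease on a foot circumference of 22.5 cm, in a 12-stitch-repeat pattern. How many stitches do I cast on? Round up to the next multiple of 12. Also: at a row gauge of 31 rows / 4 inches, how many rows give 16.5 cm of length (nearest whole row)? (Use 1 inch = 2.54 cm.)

Cast on 72 stitches; work 50 rows.

Finished = 22.5 + 6 = 28.5 cm.
28.5 cm × 1/2.54 = 11.22 inches.
6/1 = 6 sts per in; 11.22 × 6 = 67.32 sts.
Next multiple of 12 → 72.
16.5 cm = 6.50 inches; × 7.75 = 50.34 → 50 rows.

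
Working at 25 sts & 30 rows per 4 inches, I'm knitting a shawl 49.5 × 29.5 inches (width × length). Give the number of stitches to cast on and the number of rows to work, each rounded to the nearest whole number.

Stitch gauge = 25/4 = 6.25 sts/in; 49.5 × 6.25 = 309.38 → 309 sts.
Row gauge = 30/4 = 7.5 rows/in; 29.5 × 7.5 = 221.25 → 221 rows.

Cast on 309 stitches and work 221 rows.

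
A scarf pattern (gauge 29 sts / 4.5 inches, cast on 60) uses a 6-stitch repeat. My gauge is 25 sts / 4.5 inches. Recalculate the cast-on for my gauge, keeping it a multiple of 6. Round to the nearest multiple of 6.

60 × 25 / 29 = 51.72.
Nearest multiple of 6: 54.

CO 54 sts.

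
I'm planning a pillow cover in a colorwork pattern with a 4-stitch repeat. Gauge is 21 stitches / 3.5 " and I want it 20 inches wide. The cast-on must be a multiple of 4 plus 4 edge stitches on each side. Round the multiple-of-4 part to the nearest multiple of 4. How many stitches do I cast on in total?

120 stitches.

21 / 3.5 = 6 sts per inch.
20 × 6 = 120.00 sts.
Less 8 edge sts → 112.00 for the repeat.
Nearest multiple of 4: 112.
Add back 8 edge sts → 120.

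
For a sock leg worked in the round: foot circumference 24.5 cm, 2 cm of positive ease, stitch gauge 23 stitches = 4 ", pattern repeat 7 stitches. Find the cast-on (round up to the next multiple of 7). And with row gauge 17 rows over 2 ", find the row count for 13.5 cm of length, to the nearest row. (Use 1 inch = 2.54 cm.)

Finished = 24.5 + 2 = 26.5 cm.
26.5 cm × 1/2.54 = 10.43 inches.
23/4 = 5.75 sts per in; 10.43 × 5.75 = 59.99 sts.
Next multiple of 7 → 63.
13.5 cm = 5.31 inches; × 8.5 = 45.18 → 45 rows.

Cast on 63 stitches; work 45 rows.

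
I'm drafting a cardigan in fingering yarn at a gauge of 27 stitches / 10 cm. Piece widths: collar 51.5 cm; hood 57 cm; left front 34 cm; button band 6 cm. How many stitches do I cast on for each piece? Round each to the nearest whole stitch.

collar 139; hood 154; left front 92; button band 16.

Rate = 27/10 = 2.7 sts per cm.
collar: 51.5 × 2.7 = 139.05 → 139.
hood: 57 × 2.7 = 153.90 → 154.
left front: 34 × 2.7 = 91.80 → 92.
button band: 6 × 2.7 = 16.20 → 16.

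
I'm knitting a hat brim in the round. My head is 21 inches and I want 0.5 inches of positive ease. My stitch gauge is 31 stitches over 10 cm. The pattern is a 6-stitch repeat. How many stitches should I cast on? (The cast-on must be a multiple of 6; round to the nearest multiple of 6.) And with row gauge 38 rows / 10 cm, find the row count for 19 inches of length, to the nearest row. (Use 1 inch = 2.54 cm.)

Finished = 21 + 0.5 = 21.5 inches.
21.5 inches × 2.54 = 54.61 cm.
31/10 = 3.1 sts per cm; 54.61 × 3.1 = 169.29 sts.
Nearest multiple of 6 → 168.
19 inches = 48.26 cm; × 3.8 = 183.39 → 183 rows.

Cast on 168 stitches; work 183 rows.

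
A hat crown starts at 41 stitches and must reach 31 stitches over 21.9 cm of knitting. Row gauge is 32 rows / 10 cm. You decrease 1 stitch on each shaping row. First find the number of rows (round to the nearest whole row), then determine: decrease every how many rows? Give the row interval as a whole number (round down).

Decrease every 7th row.

Rows = 21.9 × 3.2 = 70.1 → 70 rows.
Stitches to remove: 10 → 10 shaping rows (at 1 st each).
70 / 10 = 7.00 → every 7 rows.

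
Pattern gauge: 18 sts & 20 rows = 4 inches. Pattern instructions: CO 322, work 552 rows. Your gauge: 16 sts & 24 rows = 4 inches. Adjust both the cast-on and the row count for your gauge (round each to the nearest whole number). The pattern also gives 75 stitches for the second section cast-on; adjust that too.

Stitches: 322 × 16/18 = 286.22 → 286.
Rows: 552 × 24/20 = 662.40 → 662.
second section cast-on: 75 × 16/18 = 66.67 → 67.

Cast on 286 stitches; work 662 rows; second section cast-on 67 stitches.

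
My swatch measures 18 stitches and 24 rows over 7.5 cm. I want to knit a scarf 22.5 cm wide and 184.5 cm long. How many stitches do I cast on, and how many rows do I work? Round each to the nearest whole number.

Cast on 54 stitches and work 590 rows.

Stitch gauge = 18/7.5 = 2.4 sts/cm; 22.5 × 2.4 = 54.00 → 54 sts.
Row gauge = 24/7.5 = 3.2 rows/cm; 184.5 × 3.2 = 590.40 → 590 rows.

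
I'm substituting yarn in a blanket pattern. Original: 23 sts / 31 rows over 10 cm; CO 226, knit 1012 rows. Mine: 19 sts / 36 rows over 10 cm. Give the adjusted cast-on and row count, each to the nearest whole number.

Cast on 187 stitches; work 1175 rows.

Stitches: 226 × 19/23 = 186.70 → 187.
Rows: 1012 × 36/31 = 1175.23 → 1175.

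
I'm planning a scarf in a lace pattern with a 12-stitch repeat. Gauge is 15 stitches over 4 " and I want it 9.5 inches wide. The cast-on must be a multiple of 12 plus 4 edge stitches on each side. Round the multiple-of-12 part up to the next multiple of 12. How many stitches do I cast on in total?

Cast on 44 stitches.

15 / 4 = 3.75 sts per inch.
9.5 × 3.75 = 35.62 sts.
Less 8 edge sts → 27.62 for the repeat.
Next multiple of 12: 36.
Add back 8 edge sts → 44.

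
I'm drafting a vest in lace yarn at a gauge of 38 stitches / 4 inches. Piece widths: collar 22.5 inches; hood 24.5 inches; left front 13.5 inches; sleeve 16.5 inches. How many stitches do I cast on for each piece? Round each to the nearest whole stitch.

Rate = 38/4 = 9.5 sts per in.
collar: 22.5 × 9.5 = 213.75 → 214.
hood: 24.5 × 9.5 = 232.75 → 233.
left front: 13.5 × 9.5 = 128.25 → 128.
sleeve: 16.5 × 9.5 = 156.75 → 157.

collar 214; hood 233; left front 128; sleeve 157.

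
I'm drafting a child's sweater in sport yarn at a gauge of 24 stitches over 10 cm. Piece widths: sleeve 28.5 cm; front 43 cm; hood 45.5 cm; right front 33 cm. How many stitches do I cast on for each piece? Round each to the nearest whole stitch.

sleeve 68; front 103; hood 109; right front 79.

Rate = 24/10 = 2.4 sts per cm.
sleeve: 28.5 × 2.4 = 68.40 → 68.
front: 43 × 2.4 = 103.20 → 103.
hood: 45.5 × 2.4 = 109.20 → 109.
right front: 33 × 2.4 = 79.20 → 79.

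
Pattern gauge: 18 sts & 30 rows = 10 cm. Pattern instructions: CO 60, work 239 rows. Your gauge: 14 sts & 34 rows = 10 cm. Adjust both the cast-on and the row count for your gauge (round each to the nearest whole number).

Stitches: 60 × 14/18 = 46.67 → 47.
Rows: 239 × 34/30 = 270.87 → 271.

Cast on 47 stitches; work 271 rows.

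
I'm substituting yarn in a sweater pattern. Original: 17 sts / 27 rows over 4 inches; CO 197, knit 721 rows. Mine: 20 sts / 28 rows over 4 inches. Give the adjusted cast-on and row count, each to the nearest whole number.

Cast on 232 stitches; work 748 rows.

Stitches: 197 × 20/17 = 231.76 → 232.
Rows: 721 × 28/27 = 747.70 → 748.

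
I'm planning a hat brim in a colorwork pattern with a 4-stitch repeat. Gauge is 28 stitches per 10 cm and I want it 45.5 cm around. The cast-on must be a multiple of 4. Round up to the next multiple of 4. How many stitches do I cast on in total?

128 stitches.

28 / 10 = 2.8 sts per cm.
45.5 × 2.8 = 127.40 sts.
Next multiple of 4: 128.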